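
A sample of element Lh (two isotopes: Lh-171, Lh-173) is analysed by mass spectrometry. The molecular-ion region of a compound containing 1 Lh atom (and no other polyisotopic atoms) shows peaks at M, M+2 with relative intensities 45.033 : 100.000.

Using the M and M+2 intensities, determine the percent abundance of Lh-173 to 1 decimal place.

If p is the fraction of Lh that is Lh-171, then I(M+2)/I(M) = [C(1,1)·p^0·(1−p)] / p^1 = 1·(1−p)/p = 100.000/45.033 = 2.2206
(1−p)/p = 2.2206/1 = 2.2206  ⇒  p = 1/(1 + 2.2206) = 0.3105
Lh-171: 31.1%, Lh-173: 68.9%.

68.9%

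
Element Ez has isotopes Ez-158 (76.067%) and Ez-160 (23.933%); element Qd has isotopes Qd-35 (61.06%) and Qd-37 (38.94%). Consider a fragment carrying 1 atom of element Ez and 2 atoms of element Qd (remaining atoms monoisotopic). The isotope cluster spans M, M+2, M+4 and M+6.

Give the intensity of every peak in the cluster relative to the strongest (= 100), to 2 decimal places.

Element Ez pattern (n=1): 0.76067 : 0.23933
Element Qd pattern (n=2): 0.37283236 : 0.47553528 : 0.15163236
Convolve the two distributions (both contribute in 2-u steps):
  M: 0.76067×0.37283236 = 0.283602
  M+2: 0.76067×0.47553528 + 0.23933×0.37283236 = 0.450955
  M+4: 0.76067×0.15163236 + 0.23933×0.47553528 = 0.229152
  M+6: 0.23933×0.15163236 = 0.036290
Scale to base peak (0.450955) = 100: 62.89 : 100.00 : 50.81 : 8.05

62.89 : 100.00 : 50.81 : 8.05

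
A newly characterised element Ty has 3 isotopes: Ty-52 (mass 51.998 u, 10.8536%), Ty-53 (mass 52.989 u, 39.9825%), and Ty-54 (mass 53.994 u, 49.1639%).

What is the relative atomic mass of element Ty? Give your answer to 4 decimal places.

Weight each isotope mass by its fractional abundance: 0.108536 × 51.998 + 0.399825 × 52.989 + 0.491639 × 53.994
= 5.64365 + 21.18633 + 26.54556 = 53.37554 u

53.3755 u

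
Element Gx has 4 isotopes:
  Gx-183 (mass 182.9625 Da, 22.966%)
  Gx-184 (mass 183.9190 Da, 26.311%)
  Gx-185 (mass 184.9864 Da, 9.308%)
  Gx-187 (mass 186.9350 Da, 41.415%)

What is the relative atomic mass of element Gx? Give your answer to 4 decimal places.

Average mass = Σ (abundance × isotope mass) = 0.22966 × 182.9625 + 0.26311 × 183.9190 + 0.09308 × 184.9864 + 0.41415 × 186.9350
= 42.01917 + 48.39093 + 17.21853 + 77.41913 = 185.04776 Da

185.0478 Da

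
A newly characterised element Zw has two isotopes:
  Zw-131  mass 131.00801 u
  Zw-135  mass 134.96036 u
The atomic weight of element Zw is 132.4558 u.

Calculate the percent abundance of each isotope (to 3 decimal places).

Zw-131: 63.369%, Zw-135: 36.631%

Let x be the fractional abundance of Zw-131; then Zw-135 has abundance 1 − x.
131.00801·x + 134.96036·(1 − x) = 132.4558
(131.00801 − 134.96036)·x = 132.4558 − 134.96036
x = -2.50456 / -3.95235 = 0.63369 → 63.369% Zw-131, 36.631% Zw-135.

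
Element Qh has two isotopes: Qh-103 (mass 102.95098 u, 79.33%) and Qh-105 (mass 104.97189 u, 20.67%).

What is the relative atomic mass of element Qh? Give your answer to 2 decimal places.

103.37 u

Average mass = Σ (abundance × isotope mass) = 0.7933 × 102.95098 + 0.2067 × 104.97189
= 81.671012 + 21.697690 = 103.368702 u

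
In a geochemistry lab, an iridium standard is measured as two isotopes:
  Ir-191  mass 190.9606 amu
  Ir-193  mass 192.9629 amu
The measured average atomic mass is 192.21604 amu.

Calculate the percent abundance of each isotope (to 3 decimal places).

With x = fraction of Ir-191 (so Ir-193 is 1 − x):
190.9606·x + 192.9629·(1 − x) = 192.21604
(190.9606 − 192.9629)·x = 192.21604 − 192.9629
x = -0.74686 / -2.0023 = 0.37300 → 37.300% Ir-191, 62.700% Ir-193.

Ir-191: 37.300%, Ir-193: 62.700%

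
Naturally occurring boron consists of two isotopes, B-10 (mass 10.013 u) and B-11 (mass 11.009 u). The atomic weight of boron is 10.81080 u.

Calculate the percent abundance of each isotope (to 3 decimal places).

Let x be the fractional abundance of B-10; then B-11 has abundance 1 − x.
10.013·x + 11.009·(1 − x) = 10.81080
(10.013 − 11.009)·x = 10.81080 − 11.009
x = -0.19820 / -0.996 = 0.19900 → 19.900% B-10, 80.100% B-11.

B-10: 19.900%, B-11: 80.100%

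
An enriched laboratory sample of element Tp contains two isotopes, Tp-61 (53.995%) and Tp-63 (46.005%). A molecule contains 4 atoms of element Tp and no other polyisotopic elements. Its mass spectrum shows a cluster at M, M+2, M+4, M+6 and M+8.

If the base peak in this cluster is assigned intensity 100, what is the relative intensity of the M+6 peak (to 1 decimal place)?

Binomial terms of (0.53995 + 0.46005)^4: M 0.0850, M+2 0.2897, M+4 0.3702, M+6 0.2103, M+8 0.0448 → M+4 is the base peak.
P(M+4) = C(4,2) × 0.53995^2 × 0.46005^2 = 6 × 0.291546 × 0.211646 = 0.370227 (base)
P(M+6) = C(4,3) × 0.53995^1 × 0.46005^3 = 4 × 0.53995 × 0.09736774 = 0.210295
Relative intensity = 0.210295 / 0.370227 × 100 = 56.8

56.8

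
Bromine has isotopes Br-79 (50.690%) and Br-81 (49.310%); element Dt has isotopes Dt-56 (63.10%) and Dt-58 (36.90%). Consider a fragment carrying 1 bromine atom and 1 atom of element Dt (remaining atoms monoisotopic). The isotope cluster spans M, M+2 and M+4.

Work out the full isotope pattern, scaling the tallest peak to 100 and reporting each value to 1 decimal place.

Bromine pattern (n=1): 0.5069 : 0.4931
Element Dt pattern (n=1): 0.6310 : 0.3690
Convolve the two distributions (both contribute in 2-u steps):
  M: 0.5069×0.6310 = 0.319854
  M+2: 0.5069×0.3690 + 0.4931×0.6310 = 0.498192
  M+4: 0.4931×0.3690 = 0.181954
Scale to base peak (0.498192) = 100: 64.2 : 100.0 : 36.5

64.2 : 100.0 : 36.5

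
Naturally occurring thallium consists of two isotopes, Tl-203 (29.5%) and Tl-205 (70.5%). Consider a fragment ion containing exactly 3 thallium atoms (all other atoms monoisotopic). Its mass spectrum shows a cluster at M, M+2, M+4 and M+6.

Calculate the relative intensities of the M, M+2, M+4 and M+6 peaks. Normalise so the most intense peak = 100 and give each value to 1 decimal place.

Expanding (0.295 + 0.705)^3:
P(M) = 0.295^3 = 0.025672
P(M+2) = 3 × 0.295^2 × 0.705^1 = 0.184058
P(M+4) = 3 × 0.295^1 × 0.705^2 = 0.439867
P(M+6) = 0.705^3 = 0.350403
The M+4 peak is largest (0.439867); scaling to 100 gives 5.8 : 41.8 : 100.0 : 79.7.

5.8 : 41.8 : 100.0 : 79.7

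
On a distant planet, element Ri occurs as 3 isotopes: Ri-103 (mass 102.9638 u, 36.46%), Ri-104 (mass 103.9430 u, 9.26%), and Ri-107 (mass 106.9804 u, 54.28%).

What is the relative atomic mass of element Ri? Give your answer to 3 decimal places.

105.235 u

The abundance-weighted mean is 0.3646 × 102.9638 + 0.0926 × 103.9430 + 0.5428 × 106.9804
= 37.54060 + 9.62512 + 58.06896 = 105.23468 u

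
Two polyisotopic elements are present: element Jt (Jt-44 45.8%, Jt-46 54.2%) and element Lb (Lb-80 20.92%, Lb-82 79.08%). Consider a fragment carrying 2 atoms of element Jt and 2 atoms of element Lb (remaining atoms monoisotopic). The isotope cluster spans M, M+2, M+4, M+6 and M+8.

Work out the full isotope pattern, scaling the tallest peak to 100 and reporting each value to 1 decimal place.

2.3 : 22.4 : 75.6 : 100.0 : 45.1

Element Jt pattern (n=2): 0.209764 : 0.496472 : 0.293764
Element Lb pattern (n=2): 0.04376464 : 0.33087072 : 0.62536464
Convolve the two distributions (both contribute in 2-u steps):
  M: 0.209764×0.04376464 = 0.009180
  M+2: 0.209764×0.33087072 + 0.496472×0.04376464 = 0.091133
  M+4: 0.209764×0.62536464 + 0.496472×0.33087072 + 0.293764×0.04376464 = 0.308304
  M+6: 0.496472×0.62536464 + 0.293764×0.33087072 = 0.407674
  M+8: 0.293764×0.62536464 = 0.183710
Scale to base peak (0.407674) = 100: 2.3 : 22.4 : 75.6 : 100.0 : 45.1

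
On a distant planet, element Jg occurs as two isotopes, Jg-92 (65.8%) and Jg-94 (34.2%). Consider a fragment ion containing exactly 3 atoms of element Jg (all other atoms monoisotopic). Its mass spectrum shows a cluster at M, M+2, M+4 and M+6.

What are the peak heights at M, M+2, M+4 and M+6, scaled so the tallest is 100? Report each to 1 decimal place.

Expanding (0.658 + 0.342)^3:
P(M) = 0.658^3 = 0.284890
P(M+2) = 3 × 0.658^2 × 0.342^1 = 0.444221
P(M+4) = 3 × 0.658^1 × 0.342^2 = 0.230887
P(M+6) = 0.342^3 = 0.040002
The M+2 peak is largest (0.444221); scaling to 100 gives 64.1 : 100.0 : 52.0 : 9.0.

64.1 : 100.0 : 52.0 : 9.0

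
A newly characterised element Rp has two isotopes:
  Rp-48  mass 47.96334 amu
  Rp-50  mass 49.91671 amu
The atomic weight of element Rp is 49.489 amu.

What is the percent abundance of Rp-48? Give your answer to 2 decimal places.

With x = fraction of Rp-48 (so Rp-50 is 1 − x):
47.96334·x + 49.91671·(1 − x) = 49.489
(47.96334 − 49.91671)·x = 49.489 − 49.91671
x = -0.42771 / -1.95337 = 0.21896 → 21.90% Rp-48, 78.10% Rp-50.

21.90%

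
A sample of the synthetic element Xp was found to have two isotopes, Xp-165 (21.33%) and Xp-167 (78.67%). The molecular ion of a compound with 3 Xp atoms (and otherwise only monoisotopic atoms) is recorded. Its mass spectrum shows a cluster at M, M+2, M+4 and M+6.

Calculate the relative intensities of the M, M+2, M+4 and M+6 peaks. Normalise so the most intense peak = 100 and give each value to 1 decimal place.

2.0 : 22.1 : 81.3 : 100.0

Expanding (0.2133 + 0.7867)^3:
P(M) = 0.2133^3 = 0.009704
P(M+2) = 3 × 0.2133^2 × 0.7867^1 = 0.107377
P(M+4) = 3 × 0.2133^1 × 0.7867^2 = 0.396032
P(M+6) = 0.7867^3 = 0.486886
The M+6 peak is largest (0.486886); scaling to 100 gives 2.0 : 22.1 : 81.3 : 100.0.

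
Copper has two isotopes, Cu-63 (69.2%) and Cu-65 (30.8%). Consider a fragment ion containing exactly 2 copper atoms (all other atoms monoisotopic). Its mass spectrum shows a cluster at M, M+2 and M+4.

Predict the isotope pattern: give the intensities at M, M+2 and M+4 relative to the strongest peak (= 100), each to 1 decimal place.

100.0 : 89.0 : 19.8

Expanding (0.692 + 0.308)^2:
P(M) = 0.692^2 = 0.478864
P(M+2) = 2 × 0.692^1 × 0.308^1 = 0.426272
P(M+4) = 0.308^2 = 0.094864
The M peak is largest (0.478864); scaling to 100 gives 100.0 : 89.0 : 19.8.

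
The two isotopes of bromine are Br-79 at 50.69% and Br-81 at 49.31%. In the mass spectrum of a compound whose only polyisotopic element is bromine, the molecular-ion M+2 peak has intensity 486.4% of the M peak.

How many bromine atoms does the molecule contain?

5

For n independent Br atoms, I(M+2)/I(M) = n · (abundance Br-81) / (abundance Br-79) = n · 0.4931/0.5069.
n = 4.864 × 0.5069/0.4931 = 5.00 ≈ 5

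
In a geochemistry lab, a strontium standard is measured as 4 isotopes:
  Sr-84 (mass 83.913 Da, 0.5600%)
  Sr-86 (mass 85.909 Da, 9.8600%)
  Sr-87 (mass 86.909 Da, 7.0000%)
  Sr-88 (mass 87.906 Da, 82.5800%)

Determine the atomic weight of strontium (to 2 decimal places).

Ar = Σ fᵢ·mᵢ = 0.005600 × 83.913 + 0.098600 × 85.909 + 0.070000 × 86.909 + 0.825800 × 87.906
= 0.4699 + 8.4706 + 6.0836 + 72.5928 = 87.6169 Da

87.62 Da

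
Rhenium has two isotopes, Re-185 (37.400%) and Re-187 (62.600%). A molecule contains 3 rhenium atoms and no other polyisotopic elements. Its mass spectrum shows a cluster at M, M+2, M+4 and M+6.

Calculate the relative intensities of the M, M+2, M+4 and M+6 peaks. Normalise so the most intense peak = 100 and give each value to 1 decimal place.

11.9 : 59.7 : 100.0 : 55.8

The 3 Re atoms are independent, so intensities follow the terms of (0.37400 + 0.62600)^3.
P(M) = 0.37400^3 = 0.052314
P(M+2) = 3 × 0.37400^2 × 0.62600^1 = 0.262687
P(M+4) = 3 × 0.37400^1 × 0.62600^2 = 0.439685
P(M+6) = 0.62600^3 = 0.245314
The M+4 peak is largest (0.439685); scaling to 100 gives 11.9 : 59.7 : 100.0 : 55.8.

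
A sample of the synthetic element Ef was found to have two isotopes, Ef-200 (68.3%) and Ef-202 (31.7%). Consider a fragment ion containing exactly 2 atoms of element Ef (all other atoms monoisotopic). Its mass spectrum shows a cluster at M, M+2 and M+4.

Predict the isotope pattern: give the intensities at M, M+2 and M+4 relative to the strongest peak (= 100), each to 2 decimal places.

100.00 : 92.83 : 21.54

Expanding (0.683 + 0.317)^2:
P(M) = 0.683^2 = 0.466489
P(M+2) = 2 × 0.683^1 × 0.317^1 = 0.433022
P(M+4) = 0.317^2 = 0.100489
The M peak is largest (0.466489); scaling to 100 gives 100.00 : 92.83 : 21.54.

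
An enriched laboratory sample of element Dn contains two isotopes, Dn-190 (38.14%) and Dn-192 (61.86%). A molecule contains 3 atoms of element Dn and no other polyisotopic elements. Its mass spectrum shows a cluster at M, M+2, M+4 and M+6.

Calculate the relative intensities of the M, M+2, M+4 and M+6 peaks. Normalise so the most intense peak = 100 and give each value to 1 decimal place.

12.7 : 61.7 : 100.0 : 54.1

Expanding (0.3814 + 0.6186)^3:
P(M) = 0.3814^3 = 0.055481
P(M+2) = 3 × 0.3814^2 × 0.6186^1 = 0.269956
P(M+4) = 3 × 0.3814^1 × 0.6186^2 = 0.437846
P(M+6) = 0.6186^3 = 0.236717
The M+4 peak is largest (0.437846); scaling to 100 gives 12.7 : 61.7 : 100.0 : 54.1.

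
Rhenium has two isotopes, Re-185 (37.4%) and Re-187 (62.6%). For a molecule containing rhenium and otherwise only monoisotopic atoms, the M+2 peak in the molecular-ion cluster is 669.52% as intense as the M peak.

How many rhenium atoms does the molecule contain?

For n independent Re atoms, I(M+2)/I(M) = n · (abundance Re-187) / (abundance Re-185) = n · 0.626/0.374.
n = 6.6952 × 0.374/0.626 = 4.00 ≈ 4

4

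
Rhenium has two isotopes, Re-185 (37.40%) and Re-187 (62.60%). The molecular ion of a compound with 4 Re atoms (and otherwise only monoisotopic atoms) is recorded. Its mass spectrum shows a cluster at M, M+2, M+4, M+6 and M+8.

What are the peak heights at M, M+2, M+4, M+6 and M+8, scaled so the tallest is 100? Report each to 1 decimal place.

Each Re atom is independently Re-185 (p = 0.3740) or Re-187 (q = 0.6260); the cluster is the binomial expansion (p + q)^4.
P(M) = 0.3740^4 = 0.019565
P(M+2) = 4 × 0.3740^3 × 0.6260^1 = 0.130993
P(M+4) = 6 × 0.3740^2 × 0.6260^2 = 0.328884
P(M+6) = 4 × 0.3740^1 × 0.6260^3 = 0.366990
P(M+8) = 0.6260^4 = 0.153567
The M+6 peak is largest (0.366990); scaling to 100 gives 5.3 : 35.7 : 89.6 : 100.0 : 41.8.

5.3 : 35.7 : 89.6 : 100.0 : 41.8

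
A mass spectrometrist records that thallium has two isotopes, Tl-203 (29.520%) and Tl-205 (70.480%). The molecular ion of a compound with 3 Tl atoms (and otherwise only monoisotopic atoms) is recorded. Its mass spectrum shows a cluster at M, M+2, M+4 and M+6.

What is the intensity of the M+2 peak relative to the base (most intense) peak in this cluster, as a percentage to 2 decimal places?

41.88%

(0.29520 + 0.70480)^3 gives M 0.0257, M+2 0.1843, M+4 0.4399, M+6 0.3501; the largest is M+4.
P(M+4) = C(3,2) × 0.29520^1 × 0.70480^2 = 3 × 0.2952 × 0.49674304 = 0.439916 (base)
P(M+2) = C(3,1) × 0.29520^2 × 0.70480^1 = 3 × 0.08714304 × 0.7048 = 0.184255
Relative intensity = 0.184255 / 0.439916 × 100 = 41.88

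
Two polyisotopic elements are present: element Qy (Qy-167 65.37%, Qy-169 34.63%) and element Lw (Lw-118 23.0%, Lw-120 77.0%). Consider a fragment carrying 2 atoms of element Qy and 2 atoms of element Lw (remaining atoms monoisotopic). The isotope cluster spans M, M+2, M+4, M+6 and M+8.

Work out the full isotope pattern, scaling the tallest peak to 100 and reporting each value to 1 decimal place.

Element Qy pattern (n=2): 0.42732369 : 0.45275262 : 0.11992369
Element Lw pattern (n=2): 0.0529 : 0.3542 : 0.5929
Convolve the two distributions (both contribute in 2-u steps):
  M: 0.42732369×0.0529 = 0.022605
  M+2: 0.42732369×0.3542 + 0.45275262×0.0529 = 0.175309
  M+4: 0.42732369×0.5929 + 0.45275262×0.3542 + 0.11992369×0.0529 = 0.420069
  M+6: 0.45275262×0.5929 + 0.11992369×0.3542 = 0.310914
  M+8: 0.11992369×0.5929 = 0.071103
Scale to base peak (0.420069) = 100: 5.4 : 41.7 : 100.0 : 74.0 : 16.9

5.4 : 41.7 : 100.0 : 74.0 : 16.9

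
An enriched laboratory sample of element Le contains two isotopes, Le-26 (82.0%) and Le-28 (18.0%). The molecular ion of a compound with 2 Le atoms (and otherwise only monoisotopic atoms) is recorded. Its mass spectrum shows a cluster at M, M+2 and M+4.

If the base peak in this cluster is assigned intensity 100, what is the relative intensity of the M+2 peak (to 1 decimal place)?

Binomial terms of (0.820 + 0.180)^2: M 0.6724, M+2 0.2952, M+4 0.0324 → M is the base peak.
P(M) = C(2,0) × 0.820^2 × 0.180^0 = 1 × 0.6724 × 1.0000 = 0.672400 (base)
P(M+2) = C(2,1) × 0.820^1 × 0.180^1 = 2 × 0.8200 × 0.1800 = 0.295200
Relative intensity = 0.295200 / 0.672400 × 100 = 43.9

43.9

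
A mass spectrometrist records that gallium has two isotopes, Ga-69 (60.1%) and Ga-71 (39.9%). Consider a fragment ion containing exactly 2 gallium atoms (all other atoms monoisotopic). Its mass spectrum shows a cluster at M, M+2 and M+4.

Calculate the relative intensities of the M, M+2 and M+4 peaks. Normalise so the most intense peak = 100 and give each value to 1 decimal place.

75.3 : 100.0 : 33.2

Expanding (0.601 + 0.399)^2:
P(M) = 0.601^2 = 0.361201
P(M+2) = 2 × 0.601^1 × 0.399^1 = 0.479598
P(M+4) = 0.399^2 = 0.159201
The M+2 peak is largest (0.479598); scaling to 100 gives 75.3 : 100.0 : 33.2.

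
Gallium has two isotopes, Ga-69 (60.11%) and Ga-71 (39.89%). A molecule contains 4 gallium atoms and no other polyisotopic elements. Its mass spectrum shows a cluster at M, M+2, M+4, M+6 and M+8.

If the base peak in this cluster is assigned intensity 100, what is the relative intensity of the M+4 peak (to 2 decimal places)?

Term probabilities: M 0.1306, M+2 0.3465, M+4 0.3450, M+6 0.1526, M+8 0.0253. Base peak = M+2.
P(M+2) = C(4,1) × 0.6011^3 × 0.3989^1 = 4 × 0.21719018 × 0.3989 = 0.346549 (base)
P(M+4) = C(4,2) × 0.6011^2 × 0.3989^2 = 6 × 0.36132121 × 0.15912121 = 0.344963
Relative intensity = 0.344963 / 0.346549 × 100 = 99.54

99.54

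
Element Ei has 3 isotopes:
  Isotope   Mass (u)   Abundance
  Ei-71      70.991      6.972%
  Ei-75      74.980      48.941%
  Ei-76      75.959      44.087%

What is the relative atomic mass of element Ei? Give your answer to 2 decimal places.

The abundance-weighted mean is 0.06972 × 70.991 + 0.48941 × 74.980 + 0.44087 × 75.959
= 4.9495 + 36.6960 + 33.4880 = 75.1335 u

75.13 u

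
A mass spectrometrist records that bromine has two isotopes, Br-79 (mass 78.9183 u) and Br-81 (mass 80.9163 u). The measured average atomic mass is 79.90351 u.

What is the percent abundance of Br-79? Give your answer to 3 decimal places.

50.690%

Writing the weighted mean with unknown fraction x of Br-79:
78.9183·x + 80.9163·(1 − x) = 79.90351
(78.9183 − 80.9163)·x = 79.90351 − 80.9163
x = -1.01279 / -1.9980 = 0.50690 → 50.690% Br-79, 49.310% Br-81.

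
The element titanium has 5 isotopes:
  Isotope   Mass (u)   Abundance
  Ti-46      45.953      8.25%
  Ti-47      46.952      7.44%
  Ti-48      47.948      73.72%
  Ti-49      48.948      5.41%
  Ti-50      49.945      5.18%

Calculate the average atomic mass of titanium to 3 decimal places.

47.867 u

Ar = Σ fᵢ·mᵢ = 0.0825 × 45.953 + 0.0744 × 46.952 + 0.7372 × 47.948 + 0.0541 × 48.948 + 0.0518 × 49.945
= 3.7911 + 3.4932 + 35.3473 + 2.6481 + 2.5872 = 47.8669 u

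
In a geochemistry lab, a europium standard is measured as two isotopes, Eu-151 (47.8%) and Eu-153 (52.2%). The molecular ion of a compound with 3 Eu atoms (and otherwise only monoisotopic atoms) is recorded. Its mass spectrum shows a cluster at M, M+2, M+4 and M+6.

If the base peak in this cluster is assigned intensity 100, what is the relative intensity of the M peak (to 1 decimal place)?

(0.478 + 0.522)^3 gives M 0.1092, M+2 0.3578, M+4 0.3907, M+6 0.1422; the largest is M+4.
P(M+4) = C(3,2) × 0.478^1 × 0.522^2 = 3 × 0.4780 × 0.272484 = 0.390742 (base)
P(M) = C(3,0) × 0.478^3 × 0.522^0 = 1 × 0.10921535 × 1.0000 = 0.109215
Relative intensity = 0.109215 / 0.390742 × 100 = 28.0

28.0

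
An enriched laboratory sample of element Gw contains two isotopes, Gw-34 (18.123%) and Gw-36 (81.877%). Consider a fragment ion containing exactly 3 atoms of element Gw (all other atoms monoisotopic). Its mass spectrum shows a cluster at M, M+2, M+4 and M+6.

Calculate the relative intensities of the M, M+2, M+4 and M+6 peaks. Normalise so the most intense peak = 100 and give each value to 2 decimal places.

Expanding (0.18123 + 0.81877)^3:
P(M) = 0.18123^3 = 0.005952
P(M+2) = 3 × 0.18123^2 × 0.81877^1 = 0.080676
P(M+4) = 3 × 0.18123^1 × 0.81877^2 = 0.364481
P(M+6) = 0.81877^3 = 0.548891
The M+6 peak is largest (0.548891); scaling to 100 gives 1.08 : 14.70 : 66.40 : 100.00.

1.08 : 14.70 : 66.40 : 100.00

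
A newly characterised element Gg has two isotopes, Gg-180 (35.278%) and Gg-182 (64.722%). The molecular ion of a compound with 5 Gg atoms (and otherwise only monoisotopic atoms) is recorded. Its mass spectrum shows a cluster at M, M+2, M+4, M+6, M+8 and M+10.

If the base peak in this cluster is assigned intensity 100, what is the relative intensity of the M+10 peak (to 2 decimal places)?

Binomial terms of (0.35278 + 0.64722)^5: M 0.0055, M+2 0.0501, M+4 0.1839, M+6 0.3374, M+8 0.3095, M+10 0.1136 → M+6 is the base peak.
P(M+6) = C(5,3) × 0.35278^2 × 0.64722^3 = 10 × 0.12445373 × 0.2711164 = 0.337414 (base)
P(M+10) = C(5,5) × 0.35278^0 × 0.64722^5 = 1 × 1.0000 × 0.11356896 = 0.113569
Relative intensity = 0.113569 / 0.337414 × 100 = 33.66

33.66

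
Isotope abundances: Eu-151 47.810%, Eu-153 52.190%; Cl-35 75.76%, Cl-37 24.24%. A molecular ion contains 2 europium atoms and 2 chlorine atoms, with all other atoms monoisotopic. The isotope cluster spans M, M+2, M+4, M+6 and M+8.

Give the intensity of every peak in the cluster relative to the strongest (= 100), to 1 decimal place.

35.4 : 100.0 : 95.3 : 34.9 : 4.3

Europium pattern (n=2): 0.22857961 : 0.49904078 : 0.27237961
Chlorine pattern (n=2): 0.57395776 : 0.36728448 : 0.05875776
Convolve the two distributions (both contribute in 2-u steps):
  M: 0.22857961×0.57395776 = 0.131195
  M+2: 0.22857961×0.36728448 + 0.49904078×0.57395776 = 0.370382
  M+4: 0.22857961×0.05875776 + 0.49904078×0.36728448 + 0.27237961×0.57395776 = 0.353055
  M+6: 0.49904078×0.05875776 + 0.27237961×0.36728448 = 0.129363
  M+8: 0.27237961×0.05875776 = 0.016004
Scale to base peak (0.370382) = 100: 35.4 : 100.0 : 95.3 : 34.9 : 4.3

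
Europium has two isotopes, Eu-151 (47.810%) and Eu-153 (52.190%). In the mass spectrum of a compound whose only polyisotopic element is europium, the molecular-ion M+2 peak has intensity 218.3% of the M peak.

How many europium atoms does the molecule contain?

2

The M+2/M ratio from n Eu atoms is n · q/p = n · 0.52190/0.47810.
n = 2.183 × 0.47810/0.52190 = 2.00 ≈ 2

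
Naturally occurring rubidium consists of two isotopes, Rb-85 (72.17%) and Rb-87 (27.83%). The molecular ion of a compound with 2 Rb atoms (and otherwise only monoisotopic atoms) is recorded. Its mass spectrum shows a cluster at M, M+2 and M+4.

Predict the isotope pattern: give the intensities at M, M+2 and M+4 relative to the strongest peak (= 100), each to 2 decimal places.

Expanding (0.7217 + 0.2783)^2:
P(M) = 0.7217^2 = 0.520851
P(M+2) = 2 × 0.7217^1 × 0.2783^1 = 0.401698
P(M+4) = 0.2783^2 = 0.077451
The M peak is largest (0.520851); scaling to 100 gives 100.00 : 77.12 : 14.87.

100.00 : 77.12 : 14.87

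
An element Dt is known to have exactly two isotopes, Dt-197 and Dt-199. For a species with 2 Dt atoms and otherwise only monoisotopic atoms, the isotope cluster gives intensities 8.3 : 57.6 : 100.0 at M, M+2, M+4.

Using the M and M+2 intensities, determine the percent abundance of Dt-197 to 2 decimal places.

Write p for the Dt-197 fraction. I(M+2)/I(M) = [C(2,1)·p^1·(1−p)] / p^2 = 2·(1−p)/p = 57.6/8.3 = 6.9398
(1−p)/p = 6.9398/2 = 3.4699  ⇒  p = 1/(1 + 3.4699) = 0.2237
Dt-197: 22.37%, Dt-199: 77.63%.

22.37%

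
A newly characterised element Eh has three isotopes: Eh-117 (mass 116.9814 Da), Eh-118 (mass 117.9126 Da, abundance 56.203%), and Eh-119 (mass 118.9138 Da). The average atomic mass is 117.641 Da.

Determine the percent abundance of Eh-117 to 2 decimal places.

36.75%

Let x and y be the fractions of Eh-117 and Eh-119. Then x + y = 1 − 0.56203 = 0.43797 and 116.9814x + 118.9138y = 117.641 − 0.56203×117.9126 = 51.370581422.
Substituting: 116.9814x + 118.9138(0.43797 − x) = 51.370581422
(116.9814 − 118.9138)x = -0.710095564  ⇒  x = 0.36747, y = 0.07050
Eh-117: 36.75%, Eh-119: 7.05%.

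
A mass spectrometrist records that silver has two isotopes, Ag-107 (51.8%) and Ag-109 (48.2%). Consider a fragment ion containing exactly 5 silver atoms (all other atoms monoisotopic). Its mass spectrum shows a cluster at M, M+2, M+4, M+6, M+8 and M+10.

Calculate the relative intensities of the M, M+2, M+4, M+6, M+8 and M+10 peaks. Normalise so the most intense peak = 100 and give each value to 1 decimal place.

11.5 : 53.7 : 100.0 : 93.1 : 43.3 : 8.1

Expanding (0.518 + 0.482)^5:
P(M) = 0.518^5 = 0.037295
P(M+2) = 5 × 0.518^4 × 0.482^1 = 0.173515
P(M+4) = 10 × 0.518^3 × 0.482^2 = 0.322911
P(M+6) = 10 × 0.518^2 × 0.482^3 = 0.300470
P(M+8) = 5 × 0.518^1 × 0.482^4 = 0.139794
P(M+10) = 0.482^5 = 0.026016
The M+4 peak is largest (0.322911); scaling to 100 gives 11.5 : 53.7 : 100.0 : 93.1 : 43.3 : 8.1.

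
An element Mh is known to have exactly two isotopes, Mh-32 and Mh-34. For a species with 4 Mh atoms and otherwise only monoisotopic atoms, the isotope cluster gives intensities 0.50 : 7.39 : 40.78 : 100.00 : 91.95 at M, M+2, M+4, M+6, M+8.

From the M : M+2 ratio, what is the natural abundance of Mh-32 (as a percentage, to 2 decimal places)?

Write p for the Mh-32 fraction. I(M+2)/I(M) = [C(4,1)·p^3·(1−p)] / p^4 = 4·(1−p)/p = 7.39/0.50 = 14.7800
(1−p)/p = 14.7800/4 = 3.6950  ⇒  p = 1/(1 + 3.6950) = 0.2130
Mh-32: 21.30%, Mh-34: 78.70%.

21.30%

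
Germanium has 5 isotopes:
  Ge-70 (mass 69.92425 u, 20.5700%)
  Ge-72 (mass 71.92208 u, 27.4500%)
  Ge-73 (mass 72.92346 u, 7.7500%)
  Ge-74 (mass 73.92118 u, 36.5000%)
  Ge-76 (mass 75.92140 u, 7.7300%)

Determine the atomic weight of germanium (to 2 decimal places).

Weight each isotope mass by its fractional abundance: 0.205700 × 69.92425 + 0.274500 × 71.92208 + 0.077500 × 72.92346 + 0.365000 × 73.92118 + 0.077300 × 75.92140
= 14.383418 + 19.742611 + 5.651568 + 26.981231 + 5.868724 = 72.627552 u

72.63 u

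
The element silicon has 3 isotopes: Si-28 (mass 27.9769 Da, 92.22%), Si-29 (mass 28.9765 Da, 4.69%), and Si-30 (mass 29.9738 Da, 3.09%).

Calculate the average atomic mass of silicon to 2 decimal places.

28.09 Da

Ar = Σ fᵢ·mᵢ = 0.9222 × 27.9769 + 0.0469 × 28.9765 + 0.0309 × 29.9738
= 25.80030 + 1.35900 + 0.92619 = 28.08549 Da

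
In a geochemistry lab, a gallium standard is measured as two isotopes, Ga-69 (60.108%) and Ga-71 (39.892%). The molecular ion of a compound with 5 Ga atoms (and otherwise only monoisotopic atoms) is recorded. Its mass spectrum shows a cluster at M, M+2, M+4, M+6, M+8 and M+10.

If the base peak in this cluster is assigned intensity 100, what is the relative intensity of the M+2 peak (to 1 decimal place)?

Binomial terms of (0.60108 + 0.39892)^5: M 0.0785, M+2 0.2604, M+4 0.3456, M+6 0.2294, M+8 0.0761, M+10 0.0101 → M+4 is the base peak.
P(M+4) = C(5,2) × 0.60108^3 × 0.39892^2 = 10 × 0.2171685 × 0.15913717 = 0.345596 (base)
P(M+2) = C(5,1) × 0.60108^4 × 0.39892^1 = 5 × 0.13053564 × 0.39892 = 0.260366
Relative intensity = 0.260366 / 0.345596 × 100 = 75.3

75.3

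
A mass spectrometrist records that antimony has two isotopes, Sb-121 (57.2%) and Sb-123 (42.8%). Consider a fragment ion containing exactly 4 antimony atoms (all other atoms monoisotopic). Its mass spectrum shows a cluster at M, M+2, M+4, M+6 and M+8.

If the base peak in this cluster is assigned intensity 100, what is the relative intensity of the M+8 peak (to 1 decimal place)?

Term probabilities: M 0.1070, M+2 0.3204, M+4 0.3596, M+6 0.1794, M+8 0.0336. Base peak = M+4.
P(M+4) = C(4,2) × 0.572^2 × 0.428^2 = 6 × 0.327184 × 0.183184 = 0.359609 (base)
P(M+8) = C(4,4) × 0.572^0 × 0.428^4 = 1 × 1.0000 × 0.03355638 = 0.033556
Relative intensity = 0.033556 / 0.359609 × 100 = 9.3

9.3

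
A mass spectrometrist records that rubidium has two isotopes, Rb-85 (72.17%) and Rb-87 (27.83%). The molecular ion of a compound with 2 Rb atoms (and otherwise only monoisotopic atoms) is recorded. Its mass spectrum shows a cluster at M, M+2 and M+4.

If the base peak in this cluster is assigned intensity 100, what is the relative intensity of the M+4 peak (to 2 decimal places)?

Binomial terms of (0.7217 + 0.2783)^2: M 0.5209, M+2 0.4017, M+4 0.0775 → M is the base peak.
P(M) = C(2,0) × 0.7217^2 × 0.2783^0 = 1 × 0.52085089 × 1.0000 = 0.520851 (base)
P(M+4) = C(2,2) × 0.7217^0 × 0.2783^2 = 1 × 1.0000 × 0.07745089 = 0.077451
Relative intensity = 0.077451 / 0.520851 × 100 = 14.87

14.87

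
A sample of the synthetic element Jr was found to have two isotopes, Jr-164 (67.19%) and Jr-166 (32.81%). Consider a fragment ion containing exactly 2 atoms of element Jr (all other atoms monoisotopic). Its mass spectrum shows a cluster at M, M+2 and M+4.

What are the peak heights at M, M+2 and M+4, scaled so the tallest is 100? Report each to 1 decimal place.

The 2 Jr atoms are independent, so intensities follow the terms of (0.6719 + 0.3281)^2.
P(M) = 0.6719^2 = 0.451450
P(M+2) = 2 × 0.6719^1 × 0.3281^1 = 0.440901
P(M+4) = 0.3281^2 = 0.107650
The M peak is largest (0.451450); scaling to 100 gives 100.0 : 97.7 : 23.8.

100.0 : 97.7 : 23.8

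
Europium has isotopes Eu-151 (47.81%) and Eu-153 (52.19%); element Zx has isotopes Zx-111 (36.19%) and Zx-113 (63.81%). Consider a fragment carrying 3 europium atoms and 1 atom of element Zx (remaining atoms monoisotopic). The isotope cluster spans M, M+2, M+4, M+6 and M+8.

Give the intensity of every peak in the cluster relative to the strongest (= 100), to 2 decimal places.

10.70 : 53.89 : 100.00 : 81.33 : 24.53

Europium pattern (n=3): 0.10928391 : 0.3578871 : 0.39067407 : 0.14215492
Element Zx pattern (n=1): 0.3619 : 0.6381
Convolve the two distributions (both contribute in 2-u steps):
  M: 0.10928391×0.3619 = 0.039550
  M+2: 0.10928391×0.6381 + 0.3578871×0.3619 = 0.199253
  M+4: 0.3578871×0.6381 + 0.39067407×0.3619 = 0.369753
  M+6: 0.39067407×0.6381 + 0.14215492×0.3619 = 0.300735
  M+8: 0.14215492×0.6381 = 0.090709
Scale to base peak (0.369753) = 100: 10.70 : 53.89 : 100.00 : 81.33 : 24.53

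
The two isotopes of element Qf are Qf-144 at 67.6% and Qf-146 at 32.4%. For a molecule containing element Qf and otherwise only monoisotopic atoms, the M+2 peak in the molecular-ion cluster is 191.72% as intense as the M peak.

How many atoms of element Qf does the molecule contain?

4

With n Qf atoms, P(M+2)/P(M) = C(n,1)·p^(n−1)q / p^n = n·q/p = n · 0.324/0.676.
n = 1.9172 × 0.676/0.324 = 4.00 ≈ 4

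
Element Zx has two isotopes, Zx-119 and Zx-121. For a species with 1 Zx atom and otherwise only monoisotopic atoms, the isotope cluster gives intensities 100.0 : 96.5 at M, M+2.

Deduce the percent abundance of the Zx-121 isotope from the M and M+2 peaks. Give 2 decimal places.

Write p for the Zx-119 fraction. I(M+2)/I(M) = [C(1,1)·p^0·(1−p)] / p^1 = 1·(1−p)/p = 96.5/100.0 = 0.9650
(1−p)/p = 0.9650/1 = 0.9650  ⇒  p = 1/(1 + 0.9650) = 0.5089
Zx-119: 50.89%, Zx-121: 49.11%.

49.11%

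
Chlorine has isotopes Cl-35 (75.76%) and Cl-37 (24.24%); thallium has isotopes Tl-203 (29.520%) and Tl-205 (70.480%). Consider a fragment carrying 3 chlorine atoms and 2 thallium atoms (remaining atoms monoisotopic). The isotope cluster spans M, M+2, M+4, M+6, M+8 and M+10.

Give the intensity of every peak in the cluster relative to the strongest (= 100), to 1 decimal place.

9.4 : 54.1 : 100.0 : 65.8 : 18.0 : 1.8

Chlorine pattern (n=3): 0.4348304 : 0.41738208 : 0.13354464 : 0.01424288
Thallium pattern (n=2): 0.08714304 : 0.41611392 : 0.49674304
Convolve the two distributions (both contribute in 2-u steps):
  M: 0.4348304×0.08714304 = 0.037892
  M+2: 0.4348304×0.41611392 + 0.41738208×0.08714304 = 0.217311
  M+4: 0.4348304×0.49674304 + 0.41738208×0.41611392 + 0.13354464×0.08714304 = 0.401315
  M+6: 0.41738208×0.49674304 + 0.13354464×0.41611392 + 0.01424288×0.08714304 = 0.264143
  M+8: 0.13354464×0.49674304 + 0.01424288×0.41611392 = 0.072264
  M+10: 0.01424288×0.49674304 = 0.007075
Scale to base peak (0.401315) = 100: 9.4 : 54.1 : 100.0 : 65.8 : 18.0 : 1.8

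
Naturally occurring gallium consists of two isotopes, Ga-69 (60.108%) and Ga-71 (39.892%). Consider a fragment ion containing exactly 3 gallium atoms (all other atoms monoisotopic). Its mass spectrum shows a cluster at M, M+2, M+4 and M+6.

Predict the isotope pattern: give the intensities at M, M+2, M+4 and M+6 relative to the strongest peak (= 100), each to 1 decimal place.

Expanding (0.60108 + 0.39892)^3:
P(M) = 0.60108^3 = 0.217169
P(M+2) = 3 × 0.60108^2 × 0.39892^1 = 0.432386
P(M+4) = 3 × 0.60108^1 × 0.39892^2 = 0.286963
P(M+6) = 0.39892^3 = 0.063483
The M+2 peak is largest (0.432386); scaling to 100 gives 50.2 : 100.0 : 66.4 : 14.7.

50.2 : 100.0 : 66.4 : 14.7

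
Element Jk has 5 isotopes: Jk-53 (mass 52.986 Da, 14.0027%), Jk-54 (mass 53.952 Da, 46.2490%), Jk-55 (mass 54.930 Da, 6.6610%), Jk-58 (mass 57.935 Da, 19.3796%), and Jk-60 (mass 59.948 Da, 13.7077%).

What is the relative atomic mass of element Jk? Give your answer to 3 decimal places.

55.476 Da

The abundance-weighted mean is 0.140027 × 52.986 + 0.462490 × 53.952 + 0.066610 × 54.930 + 0.193796 × 57.935 + 0.137077 × 59.948
= 7.4195 + 24.9523 + 3.6589 + 11.2276 + 8.2175 = 55.4758 Da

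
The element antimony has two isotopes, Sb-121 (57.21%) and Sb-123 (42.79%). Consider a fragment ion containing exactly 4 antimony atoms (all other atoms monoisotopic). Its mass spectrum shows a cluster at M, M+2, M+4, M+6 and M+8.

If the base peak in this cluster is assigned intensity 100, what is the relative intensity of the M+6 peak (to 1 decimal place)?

49.9

(0.5721 + 0.4279)^4 gives M 0.1071, M+2 0.3205, M+4 0.3596, M+6 0.1793, M+8 0.0335; the largest is M+4.
P(M+4) = C(4,2) × 0.5721^2 × 0.4279^2 = 6 × 0.32729841 × 0.18309841 = 0.359567 (base)
P(M+6) = C(4,3) × 0.5721^1 × 0.4279^3 = 4 × 0.5721 × 0.07834781 = 0.179291
Relative intensity = 0.179291 / 0.359567 × 100 = 49.9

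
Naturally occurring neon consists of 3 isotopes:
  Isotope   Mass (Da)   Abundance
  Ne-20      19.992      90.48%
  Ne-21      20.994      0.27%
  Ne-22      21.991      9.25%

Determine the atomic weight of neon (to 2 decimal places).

Average mass = Σ (abundance × isotope mass) = 0.9048 × 19.992 + 0.0027 × 20.994 + 0.0925 × 21.991
= 18.0888 + 0.0567 + 2.0342 = 20.1797 Da

20.18 Da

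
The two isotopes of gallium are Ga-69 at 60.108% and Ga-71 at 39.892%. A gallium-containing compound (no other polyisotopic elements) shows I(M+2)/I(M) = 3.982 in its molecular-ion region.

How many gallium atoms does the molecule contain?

The M+2/M ratio from n Ga atoms is n · q/p = n · 0.39892/0.60108.
n = 3.982 × 0.60108/0.39892 = 6.00 ≈ 6

6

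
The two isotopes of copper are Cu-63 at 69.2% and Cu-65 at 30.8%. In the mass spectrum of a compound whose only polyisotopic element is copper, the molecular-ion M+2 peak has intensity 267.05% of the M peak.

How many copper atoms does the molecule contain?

6

For n independent Cu atoms, I(M+2)/I(M) = n · (abundance Cu-65) / (abundance Cu-63) = n · 0.308/0.692.
n = 2.6705 × 0.692/0.308 = 6.00 ≈ 6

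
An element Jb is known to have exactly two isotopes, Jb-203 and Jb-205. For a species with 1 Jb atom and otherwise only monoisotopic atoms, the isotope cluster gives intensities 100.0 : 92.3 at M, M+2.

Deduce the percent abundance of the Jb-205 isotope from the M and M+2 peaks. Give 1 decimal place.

48.0%

If p is the fraction of Jb that is Jb-203, then I(M+2)/I(M) = [C(1,1)·p^0·(1−p)] / p^1 = 1·(1−p)/p = 92.3/100.0 = 0.9230
(1−p)/p = 0.9230/1 = 0.9230  ⇒  p = 1/(1 + 0.9230) = 0.5200
Jb-203: 52.0%, Jb-205: 48.0%.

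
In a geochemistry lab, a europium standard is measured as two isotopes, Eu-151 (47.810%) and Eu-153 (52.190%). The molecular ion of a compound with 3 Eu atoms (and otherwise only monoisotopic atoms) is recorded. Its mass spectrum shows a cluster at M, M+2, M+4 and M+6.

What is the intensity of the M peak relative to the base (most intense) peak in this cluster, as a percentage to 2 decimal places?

Binomial terms of (0.47810 + 0.52190)^3: M 0.1093, M+2 0.3579, M+4 0.3907, M+6 0.1422 → M+4 is the base peak.
P(M+4) = C(3,2) × 0.47810^1 × 0.52190^2 = 3 × 0.4781 × 0.27237961 = 0.390674 (base)
P(M) = C(3,0) × 0.47810^3 × 0.52190^0 = 1 × 0.10928391 × 1.0000 = 0.109284
Relative intensity = 0.109284 / 0.390674 × 100 = 27.97

27.97%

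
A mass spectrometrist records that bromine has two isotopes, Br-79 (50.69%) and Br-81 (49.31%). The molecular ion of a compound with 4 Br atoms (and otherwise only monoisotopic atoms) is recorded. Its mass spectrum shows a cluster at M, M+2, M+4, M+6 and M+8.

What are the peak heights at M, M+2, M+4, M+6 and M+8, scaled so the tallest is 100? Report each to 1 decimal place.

17.6 : 68.5 : 100.0 : 64.9 : 15.8

Each Br atom is independently Br-79 (p = 0.5069) or Br-81 (q = 0.4931); the cluster is the binomial expansion (p + q)^4.
P(M) = 0.5069^4 = 0.066022
P(M+2) = 4 × 0.5069^3 × 0.4931^1 = 0.256899
P(M+4) = 6 × 0.5069^2 × 0.4931^2 = 0.374857
P(M+6) = 4 × 0.5069^1 × 0.4931^3 = 0.243101
P(M+8) = 0.4931^4 = 0.059121
The M+4 peak is largest (0.374857); scaling to 100 gives 17.6 : 68.5 : 100.0 : 64.9 : 15.8.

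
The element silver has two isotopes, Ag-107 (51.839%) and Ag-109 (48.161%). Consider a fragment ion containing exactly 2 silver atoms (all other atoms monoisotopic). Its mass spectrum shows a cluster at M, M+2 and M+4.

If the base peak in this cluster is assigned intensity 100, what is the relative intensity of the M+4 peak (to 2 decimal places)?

(0.51839 + 0.48161)^2 gives M 0.2687, M+2 0.4993, M+4 0.2319; the largest is M+2.
P(M+2) = C(2,1) × 0.51839^1 × 0.48161^1 = 2 × 0.51839 × 0.48161 = 0.499324 (base)
P(M+4) = C(2,2) × 0.51839^0 × 0.48161^2 = 1 × 1.0000 × 0.23194819 = 0.231948
Relative intensity = 0.231948 / 0.499324 × 100 = 46.45

46.45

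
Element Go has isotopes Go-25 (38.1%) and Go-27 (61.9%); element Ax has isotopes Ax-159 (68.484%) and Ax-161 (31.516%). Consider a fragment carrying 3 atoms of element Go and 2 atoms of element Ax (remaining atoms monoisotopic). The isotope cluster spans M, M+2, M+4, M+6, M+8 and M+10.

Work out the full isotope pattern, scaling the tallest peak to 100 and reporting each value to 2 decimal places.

Element Go pattern (n=3): 0.05530634 : 0.26956398 : 0.43795302 : 0.23717666
Element Ax pattern (n=2): 0.46900583 : 0.43166835 : 0.09932583
Convolve the two distributions (both contribute in 2-u steps):
  M: 0.05530634×0.46900583 = 0.025939
  M+2: 0.05530634×0.43166835 + 0.26956398×0.46900583 = 0.150301
  M+4: 0.05530634×0.09932583 + 0.26956398×0.43166835 + 0.43795302×0.46900583 = 0.327258
  M+6: 0.26956398×0.09932583 + 0.43795302×0.43166835 + 0.23717666×0.46900583 = 0.327062
  M+8: 0.43795302×0.09932583 + 0.23717666×0.43166835 = 0.145882
  M+10: 0.23717666×0.09932583 = 0.023558
Scale to base peak (0.327258) = 100: 7.93 : 45.93 : 100.00 : 99.94 : 44.58 : 7.20

7.93 : 45.93 : 100.00 : 99.94 : 44.58 : 7.20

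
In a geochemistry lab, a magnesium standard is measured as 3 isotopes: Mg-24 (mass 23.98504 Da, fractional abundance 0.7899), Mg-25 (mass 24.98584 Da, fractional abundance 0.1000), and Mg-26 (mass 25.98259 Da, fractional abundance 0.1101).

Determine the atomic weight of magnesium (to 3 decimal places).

Weight each isotope mass by its fractional abundance: 0.7899 × 23.98504 + 0.1000 × 24.98584 + 0.1101 × 25.98259
= 18.945783 + 2.498584 + 2.860683 = 24.305050 Da

24.305 Da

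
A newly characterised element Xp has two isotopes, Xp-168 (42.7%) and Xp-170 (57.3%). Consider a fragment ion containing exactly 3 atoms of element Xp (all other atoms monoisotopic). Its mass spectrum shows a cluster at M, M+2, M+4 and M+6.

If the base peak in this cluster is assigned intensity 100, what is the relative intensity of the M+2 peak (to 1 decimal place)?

74.5

(0.427 + 0.573)^3 gives M 0.0779, M+2 0.3134, M+4 0.4206, M+6 0.1881; the largest is M+4.
P(M+4) = C(3,2) × 0.427^1 × 0.573^2 = 3 × 0.4270 × 0.328329 = 0.420589 (base)
P(M+2) = C(3,1) × 0.427^2 × 0.573^1 = 3 × 0.182329 × 0.5730 = 0.313424
Relative intensity = 0.313424 / 0.420589 × 100 = 74.5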